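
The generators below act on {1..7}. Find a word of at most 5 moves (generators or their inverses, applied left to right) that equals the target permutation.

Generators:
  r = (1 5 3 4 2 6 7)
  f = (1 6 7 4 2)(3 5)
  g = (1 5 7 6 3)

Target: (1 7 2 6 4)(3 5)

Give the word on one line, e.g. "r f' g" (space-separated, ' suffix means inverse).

  after f': (1 2 4 7 6)(3 5)
  after f': (1 4 6 2 7)
  after f': (1 7 2 6 4)(3 5)

f' f' f'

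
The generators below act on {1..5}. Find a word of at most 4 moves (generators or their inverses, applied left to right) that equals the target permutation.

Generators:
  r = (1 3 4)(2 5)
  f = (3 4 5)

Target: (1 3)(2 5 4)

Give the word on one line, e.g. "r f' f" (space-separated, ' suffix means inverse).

  after f: (3 4 5)
  after r: (1 3)(2 5 4)

f r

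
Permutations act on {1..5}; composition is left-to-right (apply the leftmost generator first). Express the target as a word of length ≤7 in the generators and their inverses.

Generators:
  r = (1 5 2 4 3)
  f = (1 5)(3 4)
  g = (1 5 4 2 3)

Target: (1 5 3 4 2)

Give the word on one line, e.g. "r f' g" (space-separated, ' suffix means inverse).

  after r: (1 5 2 4 3)
  after g: (1 4)(3 5)
  after f': (1 3)(4 5)
  after g: (2 3 5)
  after g: (1 5 3 4 2)

r g f' g g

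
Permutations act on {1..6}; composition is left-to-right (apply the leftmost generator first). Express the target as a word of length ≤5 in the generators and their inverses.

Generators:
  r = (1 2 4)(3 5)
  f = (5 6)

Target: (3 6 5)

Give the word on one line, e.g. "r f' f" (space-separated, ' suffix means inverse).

  after f: (5 6)
  after r: (1 2 4)(3 5 6)
  after f': (1 2 4)(3 6)
  after r': (3 6 5)

f r f' r'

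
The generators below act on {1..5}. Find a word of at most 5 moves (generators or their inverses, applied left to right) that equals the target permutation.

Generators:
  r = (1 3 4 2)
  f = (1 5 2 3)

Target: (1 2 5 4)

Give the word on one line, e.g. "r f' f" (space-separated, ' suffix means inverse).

f' r r

  after f': (1 3 2 5)
  after r: (1 4 2 5 3)
  after r: (1 2 5 4)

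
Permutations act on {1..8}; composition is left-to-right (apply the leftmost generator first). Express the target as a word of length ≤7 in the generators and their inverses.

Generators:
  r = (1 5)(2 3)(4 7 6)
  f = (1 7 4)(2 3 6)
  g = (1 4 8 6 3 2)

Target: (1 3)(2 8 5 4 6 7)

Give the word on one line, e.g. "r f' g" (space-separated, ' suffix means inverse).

f g' g' r f'

  after f: (1 7 4)(2 3 6)
  after g': (1 7)(2 6 3 8 4)
  after g': (1 7 2 8)(3 4)
  after r: (1 6 4 2 8 5)(3 7)
  after f': (1 3)(2 8 5 4 6 7)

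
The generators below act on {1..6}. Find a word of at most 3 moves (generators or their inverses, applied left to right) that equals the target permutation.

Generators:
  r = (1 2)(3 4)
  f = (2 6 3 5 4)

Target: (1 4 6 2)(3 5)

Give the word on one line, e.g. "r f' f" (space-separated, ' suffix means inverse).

  after r': (1 2)(3 4)
  after f': (1 4 6 2)(3 5)

r' f'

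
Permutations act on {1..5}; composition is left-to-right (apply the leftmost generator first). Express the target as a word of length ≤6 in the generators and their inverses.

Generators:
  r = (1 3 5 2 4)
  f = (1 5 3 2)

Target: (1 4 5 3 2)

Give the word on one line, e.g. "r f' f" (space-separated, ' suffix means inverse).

  after r: (1 3 5 2 4)
  after r: (1 5 4 3 2)
  after f': (4 5)
  after r': (1 4 3)(2 5)
  after f': (1 4 5 3 2)

r r f' r' f'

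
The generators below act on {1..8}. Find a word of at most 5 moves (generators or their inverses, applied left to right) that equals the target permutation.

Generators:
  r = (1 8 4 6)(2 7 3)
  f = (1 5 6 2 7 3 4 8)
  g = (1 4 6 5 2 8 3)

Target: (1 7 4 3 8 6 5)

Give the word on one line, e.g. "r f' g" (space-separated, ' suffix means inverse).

  after f': (1 8 4 3 7 2 6 5)
  after g': (1 2 4 8)(3 7 5)
  after f: (1 7 6 2 8 5 4)
  after g': (1 7 4 3 8 6 5)

f' g' f g'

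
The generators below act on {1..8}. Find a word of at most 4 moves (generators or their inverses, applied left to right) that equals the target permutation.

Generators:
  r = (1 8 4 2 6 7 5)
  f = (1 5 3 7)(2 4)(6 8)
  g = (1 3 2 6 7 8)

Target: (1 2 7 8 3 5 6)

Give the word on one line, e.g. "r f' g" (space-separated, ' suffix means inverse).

r f' g'

  after r: (1 8 4 2 6 7 5)
  after f': (1 6 3 5 7)(2 8)
  after g': (1 2 7 8 3 5 6)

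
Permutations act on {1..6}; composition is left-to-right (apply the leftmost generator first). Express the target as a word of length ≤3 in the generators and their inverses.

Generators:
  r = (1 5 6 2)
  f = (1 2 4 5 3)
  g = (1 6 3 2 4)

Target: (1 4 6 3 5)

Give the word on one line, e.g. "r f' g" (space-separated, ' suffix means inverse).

  after r': (1 2 6 5)
  after f: (1 4 5 2 6 3)
  after r: (1 4 6 3 5)

r' f r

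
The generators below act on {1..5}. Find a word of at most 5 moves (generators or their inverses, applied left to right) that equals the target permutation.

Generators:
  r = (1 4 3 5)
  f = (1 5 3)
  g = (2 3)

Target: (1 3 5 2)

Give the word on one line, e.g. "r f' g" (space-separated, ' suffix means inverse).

  after r': (1 5 3 4)
  after f': (3 4)
  after r': (1 5 3)
  after g': (1 5 2 3)
  after f: (1 3 5 2)

r' f' r' g' f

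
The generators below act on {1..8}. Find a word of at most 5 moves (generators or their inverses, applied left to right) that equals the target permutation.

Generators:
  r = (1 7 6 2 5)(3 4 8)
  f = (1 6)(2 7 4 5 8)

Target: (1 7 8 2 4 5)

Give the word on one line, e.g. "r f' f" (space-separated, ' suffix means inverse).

  after r: (1 7 6 2 5)(3 4 8)
  after r: (1 6 5 7 2)(3 8 4)
  after r: (1 2 7 5 6)
  after f: (1 7 8 2 4 5)

r r r f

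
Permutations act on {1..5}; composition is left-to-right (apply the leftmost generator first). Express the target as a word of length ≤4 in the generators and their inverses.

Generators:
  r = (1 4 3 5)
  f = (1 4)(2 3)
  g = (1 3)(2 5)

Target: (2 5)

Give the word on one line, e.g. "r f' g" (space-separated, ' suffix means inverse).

r g' f'

  after r: (1 4 3 5)
  after g': (1 4)(2 5 3)
  after f': (2 5)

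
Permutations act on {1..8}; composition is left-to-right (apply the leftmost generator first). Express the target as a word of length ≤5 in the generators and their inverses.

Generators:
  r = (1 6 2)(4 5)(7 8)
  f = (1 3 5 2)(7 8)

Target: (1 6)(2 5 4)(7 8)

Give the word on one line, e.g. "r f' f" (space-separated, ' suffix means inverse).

r' f r' r' f'

  after r': (1 2 6)(4 5)(7 8)
  after f: (2 6 3 5 4)
  after r': (1 2)(3 4 6)(7 8)
  after r': (1 6 3 5 4)
  after f': (1 6)(2 5 4)(7 8)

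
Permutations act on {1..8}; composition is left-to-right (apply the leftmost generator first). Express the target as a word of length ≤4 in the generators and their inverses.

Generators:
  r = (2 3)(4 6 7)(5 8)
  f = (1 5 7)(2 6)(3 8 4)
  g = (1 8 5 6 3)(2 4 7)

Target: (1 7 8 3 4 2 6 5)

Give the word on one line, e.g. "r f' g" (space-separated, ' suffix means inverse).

r' r' f'

  after r': (2 3)(4 7 6)(5 8)
  after r': (4 6 7)
  after f': (1 7 8 3 4 2 6 5)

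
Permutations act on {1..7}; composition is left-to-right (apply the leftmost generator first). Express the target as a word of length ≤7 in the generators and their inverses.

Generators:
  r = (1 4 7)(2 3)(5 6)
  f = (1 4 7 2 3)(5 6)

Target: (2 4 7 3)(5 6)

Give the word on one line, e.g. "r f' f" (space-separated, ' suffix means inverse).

r f r f r'

  after r: (1 4 7)(2 3)(5 6)
  after f: (1 7 4 2)
  after r: (2 4 3)(5 6)
  after f: (1 4)(2 7)
  after r': (2 4 7 3)(5 6)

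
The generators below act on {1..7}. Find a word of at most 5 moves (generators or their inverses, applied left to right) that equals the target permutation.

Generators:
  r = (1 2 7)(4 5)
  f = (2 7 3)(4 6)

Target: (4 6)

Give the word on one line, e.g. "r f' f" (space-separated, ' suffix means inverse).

f f f

  after f: (2 7 3)(4 6)
  after f: (2 3 7)
  after f: (4 6)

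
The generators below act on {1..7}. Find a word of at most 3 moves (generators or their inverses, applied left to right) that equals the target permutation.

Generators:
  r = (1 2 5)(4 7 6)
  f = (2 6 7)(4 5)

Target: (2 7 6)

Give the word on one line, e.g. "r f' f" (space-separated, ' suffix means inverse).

f f

  after f: (2 6 7)(4 5)
  after f: (2 7 6)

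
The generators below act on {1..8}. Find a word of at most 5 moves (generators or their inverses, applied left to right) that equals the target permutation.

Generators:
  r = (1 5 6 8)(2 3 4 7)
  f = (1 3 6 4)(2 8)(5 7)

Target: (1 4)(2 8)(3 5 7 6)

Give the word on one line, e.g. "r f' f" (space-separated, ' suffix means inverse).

r' f r r

  after r': (1 8 6 5)(2 7 4 3)
  after f: (1 2 5 3 8 4 6 7)
  after r: (1 3)(2 6)(4 8 7 5)
  after r: (1 4)(2 8)(3 5 7 6)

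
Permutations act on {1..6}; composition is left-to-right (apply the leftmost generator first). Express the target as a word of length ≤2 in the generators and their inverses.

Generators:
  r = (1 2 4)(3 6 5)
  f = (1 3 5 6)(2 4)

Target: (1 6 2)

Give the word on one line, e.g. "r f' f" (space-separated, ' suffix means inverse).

  after f: (1 3 5 6)(2 4)
  after r: (1 6 2)

f r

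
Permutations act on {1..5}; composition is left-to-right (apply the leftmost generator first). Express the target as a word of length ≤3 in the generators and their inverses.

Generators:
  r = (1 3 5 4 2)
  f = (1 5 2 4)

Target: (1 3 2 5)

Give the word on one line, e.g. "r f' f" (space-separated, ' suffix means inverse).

r f

  after r: (1 3 5 4 2)
  after f: (1 3 2 5)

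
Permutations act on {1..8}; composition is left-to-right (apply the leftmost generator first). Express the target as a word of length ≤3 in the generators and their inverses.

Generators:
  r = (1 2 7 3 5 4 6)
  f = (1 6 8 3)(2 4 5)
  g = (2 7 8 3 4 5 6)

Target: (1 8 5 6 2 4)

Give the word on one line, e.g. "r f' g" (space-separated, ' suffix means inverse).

  after f': (1 3 8 6)(2 5 4)
  after r': (1 7 2 3 8 4)
  after g: (1 8 5 6 2 4)

f' r' g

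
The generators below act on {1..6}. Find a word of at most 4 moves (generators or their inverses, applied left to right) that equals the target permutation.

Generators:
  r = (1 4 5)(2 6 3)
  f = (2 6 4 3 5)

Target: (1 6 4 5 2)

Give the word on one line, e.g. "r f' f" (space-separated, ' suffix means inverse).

r' f' r'

  after r': (1 5 4)(2 3 6)
  after f': (1 3 2 4)(5 6)
  after r': (1 6 4 5 2)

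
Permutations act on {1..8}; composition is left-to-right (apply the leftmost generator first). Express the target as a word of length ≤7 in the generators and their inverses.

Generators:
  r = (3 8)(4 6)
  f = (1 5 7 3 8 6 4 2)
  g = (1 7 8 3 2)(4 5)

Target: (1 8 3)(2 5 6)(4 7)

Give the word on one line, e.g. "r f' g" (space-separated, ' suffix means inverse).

r g' f' r f'

  after r: (3 8)(4 6)
  after g': (1 2 3 7)(4 6 5)
  after f': (1 4 8 3 5 6)(2 7)
  after r: (1 6)(2 7)(3 5 4)
  after f': (1 8 3)(2 5 6)(4 7)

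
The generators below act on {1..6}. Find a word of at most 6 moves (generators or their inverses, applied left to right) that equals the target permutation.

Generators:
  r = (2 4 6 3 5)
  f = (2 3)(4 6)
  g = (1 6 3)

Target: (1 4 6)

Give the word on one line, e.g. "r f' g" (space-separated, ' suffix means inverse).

  after r: (2 4 6 3 5)
  after g': (1 3 5 2 4)
  after g': (1 6)(2 4 3 5)
  after r': (1 4 6)

r g' g' r'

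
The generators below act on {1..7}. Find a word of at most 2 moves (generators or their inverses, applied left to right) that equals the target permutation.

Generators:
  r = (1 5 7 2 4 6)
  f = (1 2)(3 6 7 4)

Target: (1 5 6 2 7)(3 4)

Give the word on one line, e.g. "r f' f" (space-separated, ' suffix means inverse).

r f'

  after r: (1 5 7 2 4 6)
  after f': (1 5 6 2 7)(3 4)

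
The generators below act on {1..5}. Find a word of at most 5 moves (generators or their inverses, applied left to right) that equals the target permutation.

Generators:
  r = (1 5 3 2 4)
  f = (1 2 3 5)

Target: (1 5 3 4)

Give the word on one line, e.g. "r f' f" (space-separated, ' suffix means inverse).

r r f

  after r: (1 5 3 2 4)
  after r: (1 3 4 5 2)
  after f: (1 5 3 4)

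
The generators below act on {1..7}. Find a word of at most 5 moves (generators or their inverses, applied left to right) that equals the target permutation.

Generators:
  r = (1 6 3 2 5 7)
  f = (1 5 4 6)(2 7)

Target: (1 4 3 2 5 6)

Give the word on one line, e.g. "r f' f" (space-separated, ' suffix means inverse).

  after r: (1 6 3 2 5 7)
  after f': (1 4 5 2)(3 7 6)
  after r': (1 4 2 7)(3 5)
  after r': (1 4 3 2 5 6)

r f' r' r'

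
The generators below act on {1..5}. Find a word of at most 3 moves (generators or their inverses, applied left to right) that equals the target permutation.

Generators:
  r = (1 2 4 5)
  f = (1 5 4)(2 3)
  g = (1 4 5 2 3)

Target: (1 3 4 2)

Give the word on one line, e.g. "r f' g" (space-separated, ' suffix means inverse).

g' r

  after g': (1 3 2 5 4)
  after r: (1 3 4 2)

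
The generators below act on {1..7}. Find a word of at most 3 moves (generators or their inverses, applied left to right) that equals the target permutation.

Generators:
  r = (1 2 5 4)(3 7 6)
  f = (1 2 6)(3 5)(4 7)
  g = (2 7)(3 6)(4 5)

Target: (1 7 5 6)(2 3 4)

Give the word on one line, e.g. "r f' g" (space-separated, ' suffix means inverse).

  after f: (1 2 6)(3 5)(4 7)
  after g: (1 7 5 6)(2 3 4)

f g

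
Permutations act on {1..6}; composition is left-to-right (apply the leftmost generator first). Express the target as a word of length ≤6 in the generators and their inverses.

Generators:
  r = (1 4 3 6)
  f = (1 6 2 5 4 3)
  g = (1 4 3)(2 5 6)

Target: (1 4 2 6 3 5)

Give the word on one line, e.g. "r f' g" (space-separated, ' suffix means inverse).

f r' f' r f'

  after f: (1 6 2 5 4 3)
  after r': (1 3 6 2 5)
  after f': (1 4 5 3)
  after r: (1 3 4 5 6)
  after f': (1 4 2 6 3 5)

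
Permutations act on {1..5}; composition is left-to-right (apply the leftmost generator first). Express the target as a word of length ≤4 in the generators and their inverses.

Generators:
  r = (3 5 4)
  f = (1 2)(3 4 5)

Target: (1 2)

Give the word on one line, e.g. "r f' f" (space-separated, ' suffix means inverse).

  after f': (1 2)(3 5 4)
  after f': (3 4 5)
  after f': (1 2)

f' f' f'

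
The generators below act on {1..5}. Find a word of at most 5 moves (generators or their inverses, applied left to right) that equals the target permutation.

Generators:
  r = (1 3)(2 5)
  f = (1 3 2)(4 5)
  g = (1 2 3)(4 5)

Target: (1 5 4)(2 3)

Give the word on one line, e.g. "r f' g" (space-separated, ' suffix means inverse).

  after f': (1 2 3)(4 5)
  after r: (1 5 4 2)
  after f': (1 4 3)
  after f': (1 5 4)(2 3)

f' r f' f'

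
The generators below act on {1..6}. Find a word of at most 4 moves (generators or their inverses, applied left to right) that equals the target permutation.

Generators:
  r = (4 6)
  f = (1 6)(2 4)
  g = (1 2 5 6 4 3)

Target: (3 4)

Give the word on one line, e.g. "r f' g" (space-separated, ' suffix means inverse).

g' r g

  after g': (1 3 4 6 5 2)
  after r: (1 3 6 5 2)
  after g: (3 4)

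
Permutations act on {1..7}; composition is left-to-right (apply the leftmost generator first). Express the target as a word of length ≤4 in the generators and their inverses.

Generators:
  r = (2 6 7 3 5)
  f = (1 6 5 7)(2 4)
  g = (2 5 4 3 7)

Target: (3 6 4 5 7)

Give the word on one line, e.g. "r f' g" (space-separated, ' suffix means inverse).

g r' g g

  after g: (2 5 4 3 7)
  after r': (2 3 6)(4 7 5)
  after g: (2 7 4)(3 6 5)
  after g: (3 6 4 5 7)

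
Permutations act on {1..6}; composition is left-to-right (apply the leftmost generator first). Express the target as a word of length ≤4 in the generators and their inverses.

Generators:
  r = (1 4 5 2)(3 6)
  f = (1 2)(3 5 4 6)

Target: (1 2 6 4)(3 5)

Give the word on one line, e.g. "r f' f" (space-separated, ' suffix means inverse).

f' r f

  after f': (1 2)(3 6 4 5)
  after r: (2 4)(5 6)
  after f: (1 2 6 4)(3 5)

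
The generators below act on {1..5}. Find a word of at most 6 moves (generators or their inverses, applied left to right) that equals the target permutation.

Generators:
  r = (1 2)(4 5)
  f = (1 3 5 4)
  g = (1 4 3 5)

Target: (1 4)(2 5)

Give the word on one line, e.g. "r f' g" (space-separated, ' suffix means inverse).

  after g': (1 5 3 4)
  after f: (1 4 3)
  after g: (1 3 4 5)
  after r: (1 3 5 2)
  after g': (1 4)(2 5)

g' f g r g'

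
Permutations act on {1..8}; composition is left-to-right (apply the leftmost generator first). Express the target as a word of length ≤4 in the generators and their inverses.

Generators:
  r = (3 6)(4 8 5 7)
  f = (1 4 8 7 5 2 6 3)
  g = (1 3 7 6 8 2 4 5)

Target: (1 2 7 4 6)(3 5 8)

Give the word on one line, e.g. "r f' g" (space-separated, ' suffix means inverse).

  after f: (1 4 8 7 5 2 6 3)
  after g': (1 2 7 4 6)(3 5 8)

f g'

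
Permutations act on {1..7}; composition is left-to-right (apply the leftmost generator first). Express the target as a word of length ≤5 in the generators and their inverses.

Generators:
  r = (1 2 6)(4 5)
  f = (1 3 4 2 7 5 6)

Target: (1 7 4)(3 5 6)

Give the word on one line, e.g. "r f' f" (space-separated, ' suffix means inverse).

r f r

  after r: (1 2 6)(4 5)
  after f: (1 7 5 2)(3 4 6)
  after r: (1 7 4)(3 5 6)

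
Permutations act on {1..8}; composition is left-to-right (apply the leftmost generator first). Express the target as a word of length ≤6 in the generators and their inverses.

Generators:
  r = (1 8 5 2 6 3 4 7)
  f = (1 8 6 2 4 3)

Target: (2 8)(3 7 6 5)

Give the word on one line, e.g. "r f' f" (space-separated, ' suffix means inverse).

f' r f f

  after f': (1 3 4 2 6 8)
  after r: (1 4 6 5 2 3 7)
  after f: (1 3 7 8 6 5 4 2)
  after f: (2 8)(3 7 6 5)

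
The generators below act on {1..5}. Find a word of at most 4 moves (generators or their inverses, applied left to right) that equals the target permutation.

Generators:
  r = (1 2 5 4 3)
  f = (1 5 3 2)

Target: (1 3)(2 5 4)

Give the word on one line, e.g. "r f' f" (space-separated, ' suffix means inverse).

  after r': (1 3 4 5 2)
  after r': (1 4 2 3 5)
  after f: (1 4)
  after r: (1 3)(2 5 4)

r' r' f r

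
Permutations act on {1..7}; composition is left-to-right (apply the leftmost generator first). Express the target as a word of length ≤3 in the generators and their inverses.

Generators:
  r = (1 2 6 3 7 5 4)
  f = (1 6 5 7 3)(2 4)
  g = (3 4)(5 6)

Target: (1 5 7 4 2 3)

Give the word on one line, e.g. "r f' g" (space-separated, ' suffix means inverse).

  after f: (1 6 5 7 3)(2 4)
  after g: (1 5 7 4 2 3)

f g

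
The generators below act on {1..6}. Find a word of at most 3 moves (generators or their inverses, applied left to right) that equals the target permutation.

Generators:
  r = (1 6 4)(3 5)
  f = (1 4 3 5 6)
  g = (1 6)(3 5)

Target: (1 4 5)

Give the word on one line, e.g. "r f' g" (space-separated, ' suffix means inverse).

  after f: (1 4 3 5 6)
  after g': (1 4 5)

f g'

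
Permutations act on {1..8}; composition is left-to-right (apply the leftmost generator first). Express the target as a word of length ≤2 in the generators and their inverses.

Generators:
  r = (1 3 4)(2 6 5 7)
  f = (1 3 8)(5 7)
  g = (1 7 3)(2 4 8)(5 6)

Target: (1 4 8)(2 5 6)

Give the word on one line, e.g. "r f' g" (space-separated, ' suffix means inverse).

  after r': (1 4 3)(2 7 5 6)
  after f: (1 4 8)(2 5 6)

r' f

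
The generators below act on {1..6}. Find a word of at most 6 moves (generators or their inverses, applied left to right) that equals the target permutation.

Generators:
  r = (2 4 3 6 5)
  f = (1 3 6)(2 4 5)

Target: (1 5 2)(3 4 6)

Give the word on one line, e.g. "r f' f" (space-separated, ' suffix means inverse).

  after f: (1 3 6)(2 4 5)
  after r': (1 4 6)
  after f: (1 5 2 4)(3 6)
  after r: (1 2 3 5 4)
  after f': (1 5 2)(3 4 6)

f r' f r f'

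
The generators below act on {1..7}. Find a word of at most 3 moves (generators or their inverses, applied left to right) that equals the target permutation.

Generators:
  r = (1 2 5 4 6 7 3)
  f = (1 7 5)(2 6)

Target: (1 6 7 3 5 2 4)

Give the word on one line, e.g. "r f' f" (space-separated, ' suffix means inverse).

  after f': (1 5 7)(2 6)
  after r': (1 2 4 5 6)(3 7)
  after f: (1 6 7 3 5 2 4)

f' r' f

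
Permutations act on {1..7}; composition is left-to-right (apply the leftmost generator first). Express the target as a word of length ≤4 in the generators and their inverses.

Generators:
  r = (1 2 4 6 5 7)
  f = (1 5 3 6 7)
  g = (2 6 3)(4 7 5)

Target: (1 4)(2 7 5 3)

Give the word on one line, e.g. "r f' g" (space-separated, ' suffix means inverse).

  after f: (1 5 3 6 7)
  after r': (1 6 5 3 4 2)
  after r': (1 4)(2 7 5 3)

f r' r'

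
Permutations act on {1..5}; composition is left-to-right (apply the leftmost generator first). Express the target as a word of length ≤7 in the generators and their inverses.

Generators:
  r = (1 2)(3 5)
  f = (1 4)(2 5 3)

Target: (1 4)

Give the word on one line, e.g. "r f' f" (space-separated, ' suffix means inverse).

  after f: (1 4)(2 5 3)
  after f: (2 3 5)
  after f: (1 4)
  after r': (1 4 2)(3 5)
  after r': (1 4)

f f f r' r'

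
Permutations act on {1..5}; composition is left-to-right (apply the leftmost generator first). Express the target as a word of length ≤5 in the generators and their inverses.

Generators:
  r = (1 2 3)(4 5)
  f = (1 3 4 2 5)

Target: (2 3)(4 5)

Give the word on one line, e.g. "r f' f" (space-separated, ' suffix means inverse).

  after f': (1 5 2 4 3)
  after r': (1 4 2 5)
  after f': (1 3)
  after r: (2 3)(4 5)

f' r' f' r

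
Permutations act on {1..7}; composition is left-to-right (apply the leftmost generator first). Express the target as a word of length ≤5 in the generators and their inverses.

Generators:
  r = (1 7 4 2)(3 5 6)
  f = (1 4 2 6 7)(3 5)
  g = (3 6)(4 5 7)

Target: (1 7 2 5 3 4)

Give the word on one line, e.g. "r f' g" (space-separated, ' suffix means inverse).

  after r': (1 2 4 7)(3 6 5)
  after r': (1 4)(2 7)(3 5 6)
  after g': (1 7 2 5 3 4)

r' r' g'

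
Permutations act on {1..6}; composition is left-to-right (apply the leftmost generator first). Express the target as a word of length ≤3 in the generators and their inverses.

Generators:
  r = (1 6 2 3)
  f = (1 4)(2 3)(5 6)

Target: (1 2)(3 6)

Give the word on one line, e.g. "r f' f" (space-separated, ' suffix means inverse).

r' r'

  after r': (1 3 2 6)
  after r': (1 2)(3 6)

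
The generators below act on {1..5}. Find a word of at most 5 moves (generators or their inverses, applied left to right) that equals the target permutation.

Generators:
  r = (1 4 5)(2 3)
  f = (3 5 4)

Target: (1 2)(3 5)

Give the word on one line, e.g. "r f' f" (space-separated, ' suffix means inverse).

r' f f r' f

  after r': (1 5 4)(2 3)
  after f: (1 4)(2 5 3)
  after f: (1 3 2 4)
  after r': (1 2)(4 5)
  after f: (1 2)(3 5)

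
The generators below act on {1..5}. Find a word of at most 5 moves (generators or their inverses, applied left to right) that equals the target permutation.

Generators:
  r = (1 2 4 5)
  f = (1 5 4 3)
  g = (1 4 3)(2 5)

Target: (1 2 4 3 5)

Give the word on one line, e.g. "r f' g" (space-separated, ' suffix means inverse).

  after r': (1 5 4 2)
  after f: (1 4 2 5 3)
  after r: (1 5 3 2)
  after g: (1 2 4 3 5)

r' f r g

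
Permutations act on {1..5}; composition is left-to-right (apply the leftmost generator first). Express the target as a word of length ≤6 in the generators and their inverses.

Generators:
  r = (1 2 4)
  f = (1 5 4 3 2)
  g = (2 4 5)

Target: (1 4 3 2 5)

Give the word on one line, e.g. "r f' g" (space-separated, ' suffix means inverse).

  after g': (2 5 4)
  after f': (1 2)(3 4)
  after g': (1 5 4 3 2)
  after r: (1 5)(3 4)
  after g': (1 4 3 2 5)

g' f' g' r g'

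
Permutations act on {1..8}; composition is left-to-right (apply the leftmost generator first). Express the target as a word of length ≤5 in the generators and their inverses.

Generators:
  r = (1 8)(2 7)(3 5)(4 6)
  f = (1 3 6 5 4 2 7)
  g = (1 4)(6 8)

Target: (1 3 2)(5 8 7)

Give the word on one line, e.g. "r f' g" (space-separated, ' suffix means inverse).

  after r': (1 8)(2 7)(3 5)(4 6)
  after f': (1 8 7 4 3 6 5)
  after r': (2 7 6 3 4 5 8)
  after f: (1 3 2)(5 8 7)

r' f' r' f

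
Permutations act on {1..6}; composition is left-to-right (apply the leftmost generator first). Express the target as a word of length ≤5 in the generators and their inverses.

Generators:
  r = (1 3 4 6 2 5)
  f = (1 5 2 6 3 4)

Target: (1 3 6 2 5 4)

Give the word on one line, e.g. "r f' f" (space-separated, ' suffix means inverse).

  after f': (1 4 3 6 2 5)
  after r: (1 6 5 3 2)
  after f: (1 3 6 2 5 4)

f' r f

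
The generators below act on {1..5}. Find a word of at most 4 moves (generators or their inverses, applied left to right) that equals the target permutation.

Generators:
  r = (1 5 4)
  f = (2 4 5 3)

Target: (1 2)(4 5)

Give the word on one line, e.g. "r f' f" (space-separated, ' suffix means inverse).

f r' f' r

  after f: (2 4 5 3)
  after r': (1 4)(2 5 3)
  after f': (1 2 4)
  after r: (1 2)(4 5)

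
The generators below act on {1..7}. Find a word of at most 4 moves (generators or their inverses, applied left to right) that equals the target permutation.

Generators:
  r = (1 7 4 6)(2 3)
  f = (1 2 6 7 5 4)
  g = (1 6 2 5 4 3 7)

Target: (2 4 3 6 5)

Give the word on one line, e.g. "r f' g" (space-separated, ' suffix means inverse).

  after r': (1 6 4 7)(2 3)
  after g': (2 4 3 6 5)

r' g'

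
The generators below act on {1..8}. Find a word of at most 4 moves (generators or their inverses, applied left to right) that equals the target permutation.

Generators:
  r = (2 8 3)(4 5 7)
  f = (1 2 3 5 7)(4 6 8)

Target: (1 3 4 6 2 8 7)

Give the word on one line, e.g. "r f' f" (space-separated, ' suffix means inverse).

f r r

  after f: (1 2 3 5 7)(4 6 8)
  after r: (1 8 5 4 6 3 7)
  after r: (1 3 4 6 2 8 7)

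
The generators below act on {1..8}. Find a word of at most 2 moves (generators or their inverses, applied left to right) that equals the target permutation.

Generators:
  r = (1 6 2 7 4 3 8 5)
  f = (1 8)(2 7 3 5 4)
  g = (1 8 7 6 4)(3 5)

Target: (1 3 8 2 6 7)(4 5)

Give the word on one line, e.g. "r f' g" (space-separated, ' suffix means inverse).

g r'

  after g: (1 8 7 6 4)(3 5)
  after r': (1 3 8 2 6 7)(4 5)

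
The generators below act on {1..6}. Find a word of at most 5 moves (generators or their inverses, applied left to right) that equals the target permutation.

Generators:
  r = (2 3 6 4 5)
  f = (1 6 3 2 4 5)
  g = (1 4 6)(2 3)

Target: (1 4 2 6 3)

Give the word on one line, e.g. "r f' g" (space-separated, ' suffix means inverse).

  after r': (2 5 4 6 3)
  after f: (1 6 2)(3 4)
  after g': (1 4 2 6 3)

r' f g'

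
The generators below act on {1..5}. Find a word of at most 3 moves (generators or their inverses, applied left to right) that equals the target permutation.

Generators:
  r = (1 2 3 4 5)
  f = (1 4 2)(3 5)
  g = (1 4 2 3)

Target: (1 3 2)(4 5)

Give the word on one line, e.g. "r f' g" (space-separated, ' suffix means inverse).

r g

  after r: (1 2 3 4 5)
  after g: (1 3 2)(4 5)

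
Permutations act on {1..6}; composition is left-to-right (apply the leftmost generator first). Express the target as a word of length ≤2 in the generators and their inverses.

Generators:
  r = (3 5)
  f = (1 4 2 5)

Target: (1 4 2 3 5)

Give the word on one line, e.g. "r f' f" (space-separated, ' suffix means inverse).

f r'

  after f: (1 4 2 5)
  after r': (1 4 2 3 5)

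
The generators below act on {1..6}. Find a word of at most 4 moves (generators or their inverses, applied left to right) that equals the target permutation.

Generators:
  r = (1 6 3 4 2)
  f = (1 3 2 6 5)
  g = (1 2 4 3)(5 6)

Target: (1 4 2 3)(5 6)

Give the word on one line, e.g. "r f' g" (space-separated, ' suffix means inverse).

  after f: (1 3 2 6 5)
  after r: (1 4 2 3)(5 6)

f r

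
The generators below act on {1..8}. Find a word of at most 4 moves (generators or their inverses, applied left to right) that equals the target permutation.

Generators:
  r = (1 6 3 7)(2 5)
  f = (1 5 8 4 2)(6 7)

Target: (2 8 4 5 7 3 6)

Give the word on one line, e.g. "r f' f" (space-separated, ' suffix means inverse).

f' r f'

  after f': (1 2 4 8 5)(6 7)
  after r: (1 5 6)(2 4 8)(3 7)
  after f': (2 8 4 5 7 3 6)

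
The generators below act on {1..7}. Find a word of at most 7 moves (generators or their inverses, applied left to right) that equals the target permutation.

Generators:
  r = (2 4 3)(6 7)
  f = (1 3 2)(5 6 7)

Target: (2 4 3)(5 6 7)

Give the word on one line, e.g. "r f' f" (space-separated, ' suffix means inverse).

  after f: (1 3 2)(5 6 7)
  after r': (1 4 2)(5 7)
  after f': (1 4 3)(5 6)
  after r: (1 3)(2 4)(5 7 6)
  after f': (2 4 3)(5 6 7)

f r' f' r f'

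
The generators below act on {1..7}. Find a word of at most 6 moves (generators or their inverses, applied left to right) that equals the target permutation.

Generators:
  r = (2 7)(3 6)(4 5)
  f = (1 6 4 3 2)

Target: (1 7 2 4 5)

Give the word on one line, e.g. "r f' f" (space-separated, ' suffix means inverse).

f r f r f'

  after f: (1 6 4 3 2)
  after r: (1 3 7 2)(4 6 5)
  after f: (1 2 6 5 3 7)
  after r: (1 7)(2 3)(4 5 6)
  after f': (1 7 2 4 5)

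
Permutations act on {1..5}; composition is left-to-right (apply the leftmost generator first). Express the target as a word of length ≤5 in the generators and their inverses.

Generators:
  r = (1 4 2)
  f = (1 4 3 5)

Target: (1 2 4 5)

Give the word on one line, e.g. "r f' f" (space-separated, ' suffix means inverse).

r f' r' f f

  after r: (1 4 2)
  after f': (2 5 3 4)
  after r': (1 2 5 3)
  after f: (1 2)(3 4)
  after f: (1 2 4 5)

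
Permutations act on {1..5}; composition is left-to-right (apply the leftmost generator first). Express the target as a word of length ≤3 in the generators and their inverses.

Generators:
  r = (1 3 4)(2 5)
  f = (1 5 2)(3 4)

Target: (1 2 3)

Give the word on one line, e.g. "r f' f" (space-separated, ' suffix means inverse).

  after f: (1 5 2)(3 4)
  after r: (1 2 3)

f r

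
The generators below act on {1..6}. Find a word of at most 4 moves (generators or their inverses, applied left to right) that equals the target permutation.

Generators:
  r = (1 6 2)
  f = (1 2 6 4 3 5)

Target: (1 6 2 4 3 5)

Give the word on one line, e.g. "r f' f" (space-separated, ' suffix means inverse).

r' f

  after r': (1 2 6)
  after f: (1 6 2 4 3 5)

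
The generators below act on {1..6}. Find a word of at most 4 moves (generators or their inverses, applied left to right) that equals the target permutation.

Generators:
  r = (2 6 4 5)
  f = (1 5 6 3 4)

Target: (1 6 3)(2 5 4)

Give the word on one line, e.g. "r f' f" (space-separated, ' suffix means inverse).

  after r': (2 5 4 6)
  after r': (2 4)(5 6)
  after f: (1 5 3 4 2)
  after f: (1 6 3)(2 5 4)

r' r' f f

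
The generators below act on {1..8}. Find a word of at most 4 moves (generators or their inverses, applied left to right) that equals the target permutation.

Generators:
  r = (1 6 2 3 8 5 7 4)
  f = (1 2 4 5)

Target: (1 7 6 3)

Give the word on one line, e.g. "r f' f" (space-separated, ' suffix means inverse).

r' f r

  after r': (1 4 7 5 8 3 2 6)
  after f: (1 5 8 3 4 7)(2 6)
  after r: (1 7 6 3)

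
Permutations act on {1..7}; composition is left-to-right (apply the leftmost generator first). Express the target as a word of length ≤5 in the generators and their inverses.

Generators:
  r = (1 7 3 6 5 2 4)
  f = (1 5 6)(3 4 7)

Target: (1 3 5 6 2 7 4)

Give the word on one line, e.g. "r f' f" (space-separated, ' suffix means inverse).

f' r' f' r

  after f': (1 6 5)(3 7 4)
  after r': (1 3)(2 5 4 7)
  after f': (1 7 2)(3 6 5)
  after r: (1 3 5 6 2 7 4)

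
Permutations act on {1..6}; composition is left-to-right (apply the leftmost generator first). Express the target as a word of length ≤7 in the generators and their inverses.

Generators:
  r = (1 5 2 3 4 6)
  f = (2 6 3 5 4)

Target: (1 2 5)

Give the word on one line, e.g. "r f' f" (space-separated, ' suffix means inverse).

f r' r' r' r'

  after f: (2 6 3 5 4)
  after r': (1 6 2 4 5 3)
  after r': (1 4)(2 3 6 5)
  after r': (1 3 4 6)
  after r': (1 2 5)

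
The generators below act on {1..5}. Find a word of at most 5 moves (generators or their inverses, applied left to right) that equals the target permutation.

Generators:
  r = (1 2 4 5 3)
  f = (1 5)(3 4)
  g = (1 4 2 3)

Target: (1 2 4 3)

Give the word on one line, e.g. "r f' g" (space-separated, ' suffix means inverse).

g f r' f' r

  after g: (1 4 2 3)
  after f: (1 3 5)(2 4)
  after r': (1 5 3 4)
  after f': (4 5)
  after r: (1 2 4 3)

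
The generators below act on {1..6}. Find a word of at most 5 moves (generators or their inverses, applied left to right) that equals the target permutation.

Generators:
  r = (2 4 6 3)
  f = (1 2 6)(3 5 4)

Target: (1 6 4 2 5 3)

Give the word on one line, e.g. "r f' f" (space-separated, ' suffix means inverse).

  after r: (2 4 6 3)
  after f: (1 2 3 6 5 4)
  after f: (1 6 4 2 5 3)

r f f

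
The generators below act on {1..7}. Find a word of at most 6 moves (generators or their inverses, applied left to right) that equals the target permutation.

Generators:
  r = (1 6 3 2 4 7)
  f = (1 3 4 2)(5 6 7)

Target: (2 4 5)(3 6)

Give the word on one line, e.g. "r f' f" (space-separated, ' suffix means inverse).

  after f': (1 2 4 3)(5 7 6)
  after r: (1 4 2 7 3 6 5)
  after f': (1 3 5 2 6 7)
  after r: (1 2 3 5 4 7 6)
  after f: (2 4 5)(3 6)

f' r f' r f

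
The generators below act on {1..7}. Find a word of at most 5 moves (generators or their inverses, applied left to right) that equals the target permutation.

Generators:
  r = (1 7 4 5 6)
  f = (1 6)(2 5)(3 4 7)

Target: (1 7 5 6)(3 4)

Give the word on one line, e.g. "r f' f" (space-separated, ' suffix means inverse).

f f r

  after f: (1 6)(2 5)(3 4 7)
  after f: (3 7 4)
  after r: (1 7 5 6)(3 4)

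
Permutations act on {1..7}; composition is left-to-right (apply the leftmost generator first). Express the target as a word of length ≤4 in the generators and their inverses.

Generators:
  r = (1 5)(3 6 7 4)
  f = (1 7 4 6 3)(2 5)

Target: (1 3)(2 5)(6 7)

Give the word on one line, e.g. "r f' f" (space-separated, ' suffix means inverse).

  after r: (1 5)(3 6 7 4)
  after r: (3 7)(4 6)
  after f': (1 3)(2 5)(6 7)

r r f'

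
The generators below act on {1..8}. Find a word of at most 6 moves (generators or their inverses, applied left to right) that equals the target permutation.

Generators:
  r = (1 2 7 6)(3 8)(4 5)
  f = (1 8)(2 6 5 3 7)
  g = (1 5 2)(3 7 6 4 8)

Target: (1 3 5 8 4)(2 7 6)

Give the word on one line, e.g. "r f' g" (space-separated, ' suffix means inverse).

  after g: (1 5 2)(3 7 6 4 8)
  after g: (1 2 5)(3 6 8 7 4)
  after g: (3 4 7 8 6)
  after f: (1 8 5 3 4 2 6 7)
  after r': (1 3 5 8 4)(2 7 6)

g g g f r'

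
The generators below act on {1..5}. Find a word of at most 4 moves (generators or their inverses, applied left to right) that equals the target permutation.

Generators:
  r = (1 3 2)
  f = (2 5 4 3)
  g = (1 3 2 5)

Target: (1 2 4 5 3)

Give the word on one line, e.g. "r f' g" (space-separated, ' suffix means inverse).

  after g': (1 5 2 3)
  after f': (1 2 4 5 3)

g' f'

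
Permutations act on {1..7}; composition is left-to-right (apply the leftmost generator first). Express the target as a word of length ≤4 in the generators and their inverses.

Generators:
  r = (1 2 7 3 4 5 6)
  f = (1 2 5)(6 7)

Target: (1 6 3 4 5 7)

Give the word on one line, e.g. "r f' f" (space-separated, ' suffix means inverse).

f' r

  after f': (1 5 2)(6 7)
  after r: (1 6 3 4 5 7)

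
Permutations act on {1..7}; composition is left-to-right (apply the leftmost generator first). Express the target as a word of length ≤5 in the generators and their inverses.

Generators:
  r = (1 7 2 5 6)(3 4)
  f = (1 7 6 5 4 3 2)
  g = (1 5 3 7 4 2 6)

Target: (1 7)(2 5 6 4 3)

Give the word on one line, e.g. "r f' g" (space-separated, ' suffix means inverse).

  after g: (1 5 3 7 4 2 6)
  after f: (1 4)(2 5)(3 6 7)
  after g: (1 2 3)(4 5 6)
  after f: (3 7 6)
  after r: (1 7)(2 5 6 4 3)

g f g f r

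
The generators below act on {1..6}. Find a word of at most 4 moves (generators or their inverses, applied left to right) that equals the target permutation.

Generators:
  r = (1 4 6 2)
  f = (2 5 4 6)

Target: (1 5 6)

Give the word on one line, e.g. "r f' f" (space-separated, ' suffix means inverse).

  after r: (1 4 6 2)
  after r: (1 6)(2 4)
  after f': (1 4 6)(2 5)
  after f': (1 5 6)

r r f' f'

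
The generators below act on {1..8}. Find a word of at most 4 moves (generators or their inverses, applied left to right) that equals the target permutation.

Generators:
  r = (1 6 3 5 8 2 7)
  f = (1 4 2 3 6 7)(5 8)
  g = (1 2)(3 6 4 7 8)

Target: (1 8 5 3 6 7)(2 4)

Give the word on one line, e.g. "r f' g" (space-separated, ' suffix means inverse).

g r g

  after g: (1 2)(3 6 4 7 8)
  after r: (1 7 2 6 4)(5 8)
  after g: (1 8 5 3 6 7)(2 4)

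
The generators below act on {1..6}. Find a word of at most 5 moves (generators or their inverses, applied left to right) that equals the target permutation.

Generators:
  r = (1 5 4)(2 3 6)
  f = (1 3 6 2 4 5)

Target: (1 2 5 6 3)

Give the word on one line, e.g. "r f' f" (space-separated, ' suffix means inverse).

  after r': (1 4 5)(2 6 3)
  after r': (1 5 4)(2 3 6)
  after f': (1 4 5 2)
  after f': (1 2 5 6 3)

r' r' f' f'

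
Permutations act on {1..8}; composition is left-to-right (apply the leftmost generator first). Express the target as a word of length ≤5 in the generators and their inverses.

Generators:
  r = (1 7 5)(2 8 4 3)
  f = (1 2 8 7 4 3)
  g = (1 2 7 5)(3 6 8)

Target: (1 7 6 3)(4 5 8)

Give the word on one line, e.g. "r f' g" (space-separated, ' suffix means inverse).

r' f' g r' r'

  after r': (1 5 7)(2 3 4 8)
  after f': (1 5 8)(2 4)(3 7)
  after g: (2 4 7 6 8)(3 5)
  after r': (1 5 4)(2 8 3 7 6)
  after r': (1 7 6 3)(4 5 8)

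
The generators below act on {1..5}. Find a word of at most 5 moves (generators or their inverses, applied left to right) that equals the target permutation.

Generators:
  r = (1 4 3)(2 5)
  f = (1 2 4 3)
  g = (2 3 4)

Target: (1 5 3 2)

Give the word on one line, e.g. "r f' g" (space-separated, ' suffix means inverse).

r' g' r' f'

  after r': (1 3 4)(2 5)
  after g': (1 2 5 4)
  after r': (1 5)(3 4)
  after f': (1 5 3 2)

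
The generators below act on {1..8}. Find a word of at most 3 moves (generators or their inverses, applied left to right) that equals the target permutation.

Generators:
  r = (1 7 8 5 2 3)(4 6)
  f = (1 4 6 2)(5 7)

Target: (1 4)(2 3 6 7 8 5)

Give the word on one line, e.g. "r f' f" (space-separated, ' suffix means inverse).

f r' f'

  after f: (1 4 6 2)(5 7)
  after r': (1 6 5)(2 3)(7 8)
  after f': (1 4)(2 3 6 7 8 5)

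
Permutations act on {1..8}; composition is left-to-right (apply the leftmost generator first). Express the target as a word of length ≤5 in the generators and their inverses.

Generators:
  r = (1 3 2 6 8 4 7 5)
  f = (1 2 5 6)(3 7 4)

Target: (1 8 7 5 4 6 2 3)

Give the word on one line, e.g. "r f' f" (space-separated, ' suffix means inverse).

f r r

  after f: (1 2 5 6)(3 7 4)
  after r: (1 6 3 5 8 4 2)
  after r: (1 8 7 5 4 6 2 3)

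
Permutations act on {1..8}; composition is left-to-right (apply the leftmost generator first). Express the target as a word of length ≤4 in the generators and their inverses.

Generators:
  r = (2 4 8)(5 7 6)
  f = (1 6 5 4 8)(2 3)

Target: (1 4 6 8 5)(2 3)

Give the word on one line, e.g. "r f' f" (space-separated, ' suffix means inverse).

f f f

  after f: (1 6 5 4 8)(2 3)
  after f: (1 5 8 6 4)
  after f: (1 4 6 8 5)(2 3)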